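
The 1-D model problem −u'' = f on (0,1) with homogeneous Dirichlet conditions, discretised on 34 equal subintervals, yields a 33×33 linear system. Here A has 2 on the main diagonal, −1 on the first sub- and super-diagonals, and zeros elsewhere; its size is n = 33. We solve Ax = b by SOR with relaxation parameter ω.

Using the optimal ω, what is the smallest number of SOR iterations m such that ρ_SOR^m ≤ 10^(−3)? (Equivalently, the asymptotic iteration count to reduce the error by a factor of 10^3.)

m = 38

n=33: λ(B_J) = 1 − λ(A)/2 = cos(kπ/34); k=1 gives ρ_J = 0.9957342.
√(1−ρ_J²) = |sin(π/34)| = 0.0922684
Young: ω* = 2/(1+√(1−ρ_J²)) = 2/(1+0.0922684) = 2/1.0922684 = 1.8310518.
ρ_SOR = ω* − 1 ≈ 0.8310518.
3·ln10 = 6.90776; −ln(0.8310518) = 0.185063; m = ⌈6.90776/0.185063⌉ = ⌈37.327⌉ = 38.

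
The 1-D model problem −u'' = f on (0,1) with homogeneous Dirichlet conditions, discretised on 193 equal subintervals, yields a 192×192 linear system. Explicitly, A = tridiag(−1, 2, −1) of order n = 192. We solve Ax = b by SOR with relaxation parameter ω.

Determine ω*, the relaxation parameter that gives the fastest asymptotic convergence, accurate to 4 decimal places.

ω* = 1.9680

n=192: λ(B_J) = 1 − λ(A)/2 = cos(kπ/193); k=1 gives ρ_J = 0.9999.
√(1 − cos²(π/193)) = sin(π/193) ≈ 0.01628.
ω* = 2/(1 + 0.01628) = 2/1.01628 = 1.9680.
and ρ(B_{ω*}) = 1.9680 − 1 = 0.9680.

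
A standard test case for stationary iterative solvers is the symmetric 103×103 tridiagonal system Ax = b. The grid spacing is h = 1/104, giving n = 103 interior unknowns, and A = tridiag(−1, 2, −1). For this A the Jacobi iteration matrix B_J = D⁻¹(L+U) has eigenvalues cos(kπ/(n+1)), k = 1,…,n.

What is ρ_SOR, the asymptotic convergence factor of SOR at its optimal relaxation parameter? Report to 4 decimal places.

n=103: λ(B_J) = 1 − λ(A)/2 = cos(kπ/104); k=1 gives ρ_J = 0.9995.
√(1 − cos²(π/104)) = sin(π/104) ≈ 0.03020.
ω* = 2/(1 + 0.03020) = 2/1.03020 = 1.9414.
At ω = 1.9414 every |λ(B_ω)| = ω−1, so ρ_SOR = 0.9414.

ρ_SOR = 0.9414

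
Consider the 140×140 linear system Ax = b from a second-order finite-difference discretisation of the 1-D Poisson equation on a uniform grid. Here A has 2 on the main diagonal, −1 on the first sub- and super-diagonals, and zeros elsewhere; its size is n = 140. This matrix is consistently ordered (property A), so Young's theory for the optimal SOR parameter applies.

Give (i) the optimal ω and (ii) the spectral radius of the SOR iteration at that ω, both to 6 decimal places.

ρ_J = max_k |cos(kπ/141)| = cos(π/141) = 0.999752
1 − cos²(π/141) = sin²(π/141) ⇒ √(1−ρ_J²) = sin(π/141) = 0.0222790.
So ω* = 2/1.0222790 = 1.956413 (Young).
and ρ(B_{ω*}) = 1.956413 − 1 = 0.956413.

ω* = 1.956413, ρ_SOR = 0.956413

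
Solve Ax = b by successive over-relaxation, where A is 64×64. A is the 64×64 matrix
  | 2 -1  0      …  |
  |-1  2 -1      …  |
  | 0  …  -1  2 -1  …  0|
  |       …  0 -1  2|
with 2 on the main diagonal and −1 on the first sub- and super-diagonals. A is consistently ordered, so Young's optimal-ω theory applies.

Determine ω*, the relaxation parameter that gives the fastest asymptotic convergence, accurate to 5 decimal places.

ω* = 1.90783

With n=64, ρ(Jacobi) = cos(π/65) = 0.99883.
1 − cos²(π/65) = sin²(π/65) ⇒ √(1−ρ_J²) = sin(π/65) = 0.048313.
So ω* = 2/1.048313 = 1.90783 (Young).
ρ_SOR = ω* − 1 = 1.90783 − 1 = 0.90783.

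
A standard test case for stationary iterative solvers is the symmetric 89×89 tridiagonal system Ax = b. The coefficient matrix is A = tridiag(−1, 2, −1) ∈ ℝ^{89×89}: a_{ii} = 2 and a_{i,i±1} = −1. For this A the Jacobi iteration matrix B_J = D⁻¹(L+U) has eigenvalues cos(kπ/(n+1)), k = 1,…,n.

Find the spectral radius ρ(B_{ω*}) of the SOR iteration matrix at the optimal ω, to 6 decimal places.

ρ_SOR = 0.932555

spectrum of D⁻¹(L+U) = {cos(kπ/90) : 1≤k≤89}; ρ_J = cos(π/90) = 0.999391.
√(1−ρ_J²) = |sin(π/90)| = 0.0348995
ω* = 2 / (1 + 0.0348995) = 2 / 1.0348995 ≈ 1.932555.
Hence ρ(B_{ω*}) = 1.932555 − 1 = 0.932555.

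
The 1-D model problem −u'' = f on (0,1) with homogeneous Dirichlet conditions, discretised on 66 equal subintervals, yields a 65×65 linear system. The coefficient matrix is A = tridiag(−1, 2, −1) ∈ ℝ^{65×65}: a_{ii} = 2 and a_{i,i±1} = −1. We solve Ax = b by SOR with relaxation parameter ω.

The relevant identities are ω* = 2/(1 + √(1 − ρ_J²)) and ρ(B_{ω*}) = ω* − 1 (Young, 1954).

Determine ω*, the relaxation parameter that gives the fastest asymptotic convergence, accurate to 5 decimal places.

ω* = 1.90916

B_J for the 65×65 system has eigenvalues cos(kπ/66); ρ_J = cos(π/66) = 0.99887.
√(1−ρ_J²) simplifies to sin(π/66) = 0.047582.
Then 2/(1+√(1−ρ_J²)) = 2/(1+0.047582); ω* = 2/1.047582 = 1.90916.
ρ_SOR = ω* − 1 ≈ 0.90916.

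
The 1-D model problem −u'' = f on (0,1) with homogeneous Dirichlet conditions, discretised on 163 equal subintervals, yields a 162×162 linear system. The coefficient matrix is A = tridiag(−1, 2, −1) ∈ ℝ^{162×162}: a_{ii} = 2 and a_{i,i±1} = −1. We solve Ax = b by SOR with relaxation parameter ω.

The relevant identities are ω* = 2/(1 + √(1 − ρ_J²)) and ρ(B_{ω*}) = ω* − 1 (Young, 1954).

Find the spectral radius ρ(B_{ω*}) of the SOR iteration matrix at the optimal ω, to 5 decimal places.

ρ_SOR = 0.96218

With n=162, ρ(Jacobi) = cos(π/163) = 0.99981.
√(1−ρ_J²) simplifies to sin(π/163) = 0.019272.
So ω* = 2/1.019272 = 1.96218 (Young).
ρ_SOR = ω* − 1 = 1.96218 − 1 = 0.96218.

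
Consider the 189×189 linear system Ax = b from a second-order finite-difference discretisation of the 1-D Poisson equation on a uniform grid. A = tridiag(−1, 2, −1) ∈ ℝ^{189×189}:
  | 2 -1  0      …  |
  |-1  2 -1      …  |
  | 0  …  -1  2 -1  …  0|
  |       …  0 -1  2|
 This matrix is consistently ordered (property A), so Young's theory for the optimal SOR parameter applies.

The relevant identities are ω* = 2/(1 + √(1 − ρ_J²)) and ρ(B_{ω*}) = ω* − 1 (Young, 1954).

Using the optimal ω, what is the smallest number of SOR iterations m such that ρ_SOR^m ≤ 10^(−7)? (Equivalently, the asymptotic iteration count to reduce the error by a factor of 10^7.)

m = 488

n=189: λ(B_J) = 1 − λ(A)/2 = cos(kπ/190); k=1 gives ρ_J = 0.9998633.
√(1−ρ_J²) = |sin(π/190)| = 0.0165339
So ω* = 2/1.0165339 = 1.9674700 (Young).
ρ(B_{ω*}) = ω*−1 = 0.9674700
m ≥ 7·ln10 / (−ln 0.9674700) = 487.380; smallest integer m = 488.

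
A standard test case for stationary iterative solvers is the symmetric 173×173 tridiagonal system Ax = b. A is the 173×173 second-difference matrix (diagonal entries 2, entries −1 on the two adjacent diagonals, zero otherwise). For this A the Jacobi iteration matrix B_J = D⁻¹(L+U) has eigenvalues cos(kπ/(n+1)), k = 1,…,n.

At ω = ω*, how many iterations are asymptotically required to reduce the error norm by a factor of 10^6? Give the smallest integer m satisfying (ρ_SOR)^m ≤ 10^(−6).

m = 383

B_J for the 173×173 system has eigenvalues cos(kπ/174); ρ_J = cos(π/174) = 0.9998370.
√(1 − cos²(π/174)) = sin(π/174) ≈ 0.0180541.
ω* = 2 / (1 + 0.0180541) = 2 / 1.0180541 ≈ 1.9645321.
[ρ_SOR] ω* − 1 = 0.9645321.
(0.9645321)^m ≤ 10^{−6}  ⇒  m·ln(0.9645321) ≤ −6·ln10  ⇒  m ≥ 382.572  ⇒  m = 383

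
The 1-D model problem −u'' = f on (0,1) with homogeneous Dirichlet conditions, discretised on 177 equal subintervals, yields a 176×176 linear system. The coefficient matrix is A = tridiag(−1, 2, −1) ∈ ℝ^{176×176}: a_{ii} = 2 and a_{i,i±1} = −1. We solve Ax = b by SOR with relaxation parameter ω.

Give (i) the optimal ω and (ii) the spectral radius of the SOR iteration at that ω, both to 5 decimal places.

n=176: λ(B_J) = 1 − λ(A)/2 = cos(kπ/177); k=1 gives ρ_J = 0.99984.
√(1−ρ_J²) simplifies to sin(π/177) = 0.017748.
ω* = 2/(1+0.017748) = 1.96512
ρ_SOR = ω* − 1 ≈ 0.96512.

ω* = 1.96512, ρ_SOR = 0.96512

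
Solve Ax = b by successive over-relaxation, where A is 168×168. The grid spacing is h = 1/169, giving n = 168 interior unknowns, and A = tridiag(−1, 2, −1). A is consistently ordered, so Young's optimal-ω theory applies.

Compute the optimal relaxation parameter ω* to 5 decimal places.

ω* = 1.96350

With n=168, ρ(Jacobi) = cos(π/169) = 0.99983.
√(1 − cos²(π/169)) = sin(π/169) ≈ 0.018588.
Then 2/(1+√(1−ρ_J²)) = 2/(1+0.018588); ω* = 2/1.018588 = 1.96350.
At ω = 1.96350 every |λ(B_ω)| = ω−1, so ρ_SOR = 0.96350.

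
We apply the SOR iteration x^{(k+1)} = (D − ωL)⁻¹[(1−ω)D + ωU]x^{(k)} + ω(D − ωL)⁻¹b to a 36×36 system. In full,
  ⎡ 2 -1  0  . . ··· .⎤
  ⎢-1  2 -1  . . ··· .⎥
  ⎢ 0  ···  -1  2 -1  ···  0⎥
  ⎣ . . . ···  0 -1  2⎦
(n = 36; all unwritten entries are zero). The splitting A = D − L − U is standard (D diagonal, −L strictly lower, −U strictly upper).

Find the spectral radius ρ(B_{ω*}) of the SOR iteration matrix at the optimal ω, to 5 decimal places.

n=36: λ(B_J) = 1 − λ(A)/2 = cos(kπ/37); k=1 gives ρ_J = 0.99640.
√(1−ρ_J²) = |sin(π/37)| = 0.084806
So ω* = 2/1.084806 = 1.84365 (Young).
ρ(B_{ω*}) = ω*−1 = 0.84365

ρ_SOR = 0.84365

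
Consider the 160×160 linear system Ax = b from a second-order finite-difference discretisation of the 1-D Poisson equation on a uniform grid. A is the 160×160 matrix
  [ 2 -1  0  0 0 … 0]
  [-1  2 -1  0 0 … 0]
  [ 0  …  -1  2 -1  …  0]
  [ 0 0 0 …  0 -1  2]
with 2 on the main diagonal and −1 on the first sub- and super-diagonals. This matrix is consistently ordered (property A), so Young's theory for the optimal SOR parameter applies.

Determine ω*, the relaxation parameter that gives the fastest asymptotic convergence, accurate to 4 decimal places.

B_J for the 160×160 system has eigenvalues cos(kπ/161); ρ_J = cos(π/161) = 0.9998.
√(1 − cos²(π/161)) = sin(π/161) ≈ 0.01951.
Then 2/(1+√(1−ρ_J²)) = 2/(1+0.01951); ω* = 2/1.01951 = 1.9617.
ρ_SOR = ω* − 1 ≈ 0.9617.

ω* = 1.9617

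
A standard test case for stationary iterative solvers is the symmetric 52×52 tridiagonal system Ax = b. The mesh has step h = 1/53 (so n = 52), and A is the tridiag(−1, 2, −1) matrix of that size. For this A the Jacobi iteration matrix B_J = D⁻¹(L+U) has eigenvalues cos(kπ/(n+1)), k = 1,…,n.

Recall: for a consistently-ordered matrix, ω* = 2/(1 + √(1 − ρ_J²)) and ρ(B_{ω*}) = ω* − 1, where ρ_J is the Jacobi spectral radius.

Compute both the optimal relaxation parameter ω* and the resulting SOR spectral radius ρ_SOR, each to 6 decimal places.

spectrum of D⁻¹(L+U) = {cos(kπ/53) : 1≤k≤52}; ρ_J = cos(π/53) = 0.998244.
root = sin(π/53) = 0.0592406  (since 1−cos² = sin²).
[ω*] 2 ÷ (1 + 0.0592406) = 2 ÷ 1.0592406 = 1.888145.
ρ_SOR = ω* − 1 ≈ 0.888145.

ω* = 1.888145, ρ_SOR = 0.888145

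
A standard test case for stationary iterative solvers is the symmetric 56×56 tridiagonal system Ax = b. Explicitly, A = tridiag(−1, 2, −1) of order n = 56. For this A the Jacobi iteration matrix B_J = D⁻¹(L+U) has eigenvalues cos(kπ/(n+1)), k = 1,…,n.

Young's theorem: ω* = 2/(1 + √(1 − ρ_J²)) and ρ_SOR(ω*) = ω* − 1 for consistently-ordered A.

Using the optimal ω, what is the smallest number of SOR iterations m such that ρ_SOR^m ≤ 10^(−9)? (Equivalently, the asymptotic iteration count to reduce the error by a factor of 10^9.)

m = 188

B_J for the 56×56 system has eigenvalues cos(kπ/57); ρ_J = cos(π/57) = 0.9984815.
root = sin(π/57) = 0.0550878  (since 1−cos² = sin²).
ω* = 2 / (1 + 0.0550878) = 2 / 1.0550878 ≈ 1.8955768.
Hence ρ(B_{ω*}) = 1.8955768 − 1 = 0.8955768.
(0.8955768)^m ≤ 10^{−9}  ⇒  m·ln(0.8955768) ≤ −9·ln10  ⇒  m ≥ 187.903  ⇒  m = 188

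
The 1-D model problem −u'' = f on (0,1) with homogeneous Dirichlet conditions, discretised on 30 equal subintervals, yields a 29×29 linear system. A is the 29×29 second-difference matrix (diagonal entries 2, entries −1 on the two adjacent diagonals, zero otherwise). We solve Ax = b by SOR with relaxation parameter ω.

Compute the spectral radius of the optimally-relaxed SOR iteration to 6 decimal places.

½·tridiag(1,0,1) at n=29: λ_k = cos(kπ/30); max |λ| at k=1 ⇒ ρ_J = cos(π/30) ≈ 0.994522.
√(1−ρ_J²) simplifies to sin(π/30) = 0.1045285.
Young: ω* = 2/(1+√(1−ρ_J²)) = 2/(1+0.1045285) = 2/1.1045285 = 1.810727.
ρ_SOR = ω* − 1 ≈ 0.810727.

ρ_SOR = 0.810727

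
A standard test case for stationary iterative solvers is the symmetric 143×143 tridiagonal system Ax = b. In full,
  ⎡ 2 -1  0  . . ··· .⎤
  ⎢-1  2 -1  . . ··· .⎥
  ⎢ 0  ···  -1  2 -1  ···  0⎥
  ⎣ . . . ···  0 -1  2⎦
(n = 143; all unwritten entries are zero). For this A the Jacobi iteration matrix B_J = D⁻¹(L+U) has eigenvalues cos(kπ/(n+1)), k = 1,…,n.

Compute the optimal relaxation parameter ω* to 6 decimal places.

ω* = 1.957302

½·tridiag(1,0,1) at n=143: λ_k = cos(kπ/144); max |λ| at k=1 ⇒ ρ_J = cos(π/144) ≈ 0.999762.
1 − cos²(π/144) = sin²(π/144) ⇒ √(1−ρ_J²) = sin(π/144) = 0.0218149.
So ω* = 2/1.0218149 = 1.957302 (Young).
ρ(B_{ω*}) = ω*−1 = 0.957302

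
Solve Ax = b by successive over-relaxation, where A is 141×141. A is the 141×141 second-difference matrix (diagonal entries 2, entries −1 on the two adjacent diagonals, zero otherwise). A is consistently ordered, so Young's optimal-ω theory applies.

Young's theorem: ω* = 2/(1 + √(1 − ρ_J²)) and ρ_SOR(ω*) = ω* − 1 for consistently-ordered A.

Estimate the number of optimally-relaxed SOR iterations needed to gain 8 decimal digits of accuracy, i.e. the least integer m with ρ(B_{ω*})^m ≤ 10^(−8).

m = 417

spectrum of D⁻¹(L+U) = {cos(kπ/142) : 1≤k≤141}; ρ_J = cos(π/142) = 0.9997553.
√(1 − cos²(π/142)) = sin(π/142) ≈ 0.0221221.
So ω* = 2/1.0221221 = 1.9567134 (Young).
[ρ_SOR] ω* − 1 = 0.9567134.
m ≥ 8·ln10 / (−ln 0.9567134) = 416.274; smallest integer m = 417.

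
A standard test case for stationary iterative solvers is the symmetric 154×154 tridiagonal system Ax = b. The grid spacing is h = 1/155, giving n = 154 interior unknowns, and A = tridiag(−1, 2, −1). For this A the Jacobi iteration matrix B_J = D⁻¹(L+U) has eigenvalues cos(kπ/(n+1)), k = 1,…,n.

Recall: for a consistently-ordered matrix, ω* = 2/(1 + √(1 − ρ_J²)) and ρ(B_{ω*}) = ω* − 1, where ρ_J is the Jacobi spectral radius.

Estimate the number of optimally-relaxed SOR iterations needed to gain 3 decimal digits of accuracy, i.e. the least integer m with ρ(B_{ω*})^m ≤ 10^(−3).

m = 171

With n=154, ρ(Jacobi) = cos(π/155) = 0.9997946.
√(1−ρ_J²) simplifies to sin(π/155) = 0.0202670.
ω* = 2/(1+0.0202670) = 1.9602712
[ρ_SOR] ω* − 1 = 0.9602712.
ρ_SOR^m ≤ 10^(−3) ⇔ m ≥ 3·ln10/(−ln 0.9602712) = 6.90776/0.0405395 = 170.396; m = ⌈170.396⌉ = 171.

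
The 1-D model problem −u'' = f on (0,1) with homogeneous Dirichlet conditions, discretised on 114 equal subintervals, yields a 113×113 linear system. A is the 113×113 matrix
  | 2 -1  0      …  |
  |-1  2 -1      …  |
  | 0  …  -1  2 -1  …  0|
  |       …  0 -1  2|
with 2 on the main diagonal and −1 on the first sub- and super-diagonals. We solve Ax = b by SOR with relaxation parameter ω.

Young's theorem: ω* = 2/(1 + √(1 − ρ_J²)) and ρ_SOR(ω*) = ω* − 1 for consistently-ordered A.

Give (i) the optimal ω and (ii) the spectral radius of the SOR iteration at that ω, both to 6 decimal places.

B_J for the 113×113 system has eigenvalues cos(kπ/114); ρ_J = cos(π/114) = 0.999620.
√(1 − cos²(π/114)) = sin(π/114) ≈ 0.0275543.
ω* = 2/(1 + 0.0275543) = 2/1.0275543 = 1.946369.
[ρ_SOR] ω* − 1 = 0.946369.

ω* = 1.946369, ρ_SOR = 0.946369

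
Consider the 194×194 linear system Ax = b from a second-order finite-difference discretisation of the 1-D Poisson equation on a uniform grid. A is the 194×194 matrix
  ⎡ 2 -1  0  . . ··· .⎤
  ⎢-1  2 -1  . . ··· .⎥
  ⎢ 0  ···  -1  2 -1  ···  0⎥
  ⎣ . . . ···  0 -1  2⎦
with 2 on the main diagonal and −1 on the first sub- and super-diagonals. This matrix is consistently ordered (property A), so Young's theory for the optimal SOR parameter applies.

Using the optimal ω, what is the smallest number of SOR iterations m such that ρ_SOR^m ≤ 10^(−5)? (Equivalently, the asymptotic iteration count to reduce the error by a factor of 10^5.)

m = 358

B_J for the 194×194 system has eigenvalues cos(kπ/195); ρ_J = cos(π/195) = 0.9998702.
√(1 − cos²(π/195)) = sin(π/195) ≈ 0.0161100.
ω* = 2 / (1 + 0.0161100) = 2 / 1.0161100 ≈ 1.9682908.
[ρ_SOR] ω* − 1 = 0.9682908.
m ≥ 5·ln10 / (−ln 0.9682908) = 357.290; smallest integer m = 358.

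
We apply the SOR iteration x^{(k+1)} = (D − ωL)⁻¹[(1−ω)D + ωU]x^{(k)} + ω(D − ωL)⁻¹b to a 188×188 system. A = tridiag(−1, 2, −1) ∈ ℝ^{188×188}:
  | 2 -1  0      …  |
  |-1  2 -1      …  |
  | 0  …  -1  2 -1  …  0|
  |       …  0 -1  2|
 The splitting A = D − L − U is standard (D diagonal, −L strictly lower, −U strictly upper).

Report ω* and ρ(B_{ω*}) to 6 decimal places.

ω* = 1.967301, ρ_SOR = 0.967301

½·tridiag(1,0,1) at n=188: λ_k = cos(kπ/189); max |λ| at k=1 ⇒ ρ_J = cos(π/189) ≈ 0.999862.
root = sin(π/189) = 0.0166214  (since 1−cos² = sin²).
ω* = 2/(1 + 0.0166214) = 2/1.0166214 = 1.967301.
and ρ(B_{ω*}) = 1.967301 − 1 = 0.967301.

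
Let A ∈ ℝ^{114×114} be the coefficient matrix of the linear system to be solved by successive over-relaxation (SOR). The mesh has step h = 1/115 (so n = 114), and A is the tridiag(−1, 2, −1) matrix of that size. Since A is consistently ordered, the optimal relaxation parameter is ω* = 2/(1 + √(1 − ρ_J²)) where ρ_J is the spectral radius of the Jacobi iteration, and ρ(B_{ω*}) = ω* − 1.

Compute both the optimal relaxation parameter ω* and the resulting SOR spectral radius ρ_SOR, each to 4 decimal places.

n=114: λ(B_J) = 1 − λ(A)/2 = cos(kπ/115); k=1 gives ρ_J = 0.9996.
1 − cos²(π/115) = sin²(π/115) ⇒ √(1−ρ_J²) = sin(π/115) = 0.02731.
[ω*] 2 ÷ (1 + 0.02731) = 2 ÷ 1.02731 = 1.9468.
[ρ_SOR] ω* − 1 = 0.9468.

ω* = 1.9468, ρ_SOR = 0.9468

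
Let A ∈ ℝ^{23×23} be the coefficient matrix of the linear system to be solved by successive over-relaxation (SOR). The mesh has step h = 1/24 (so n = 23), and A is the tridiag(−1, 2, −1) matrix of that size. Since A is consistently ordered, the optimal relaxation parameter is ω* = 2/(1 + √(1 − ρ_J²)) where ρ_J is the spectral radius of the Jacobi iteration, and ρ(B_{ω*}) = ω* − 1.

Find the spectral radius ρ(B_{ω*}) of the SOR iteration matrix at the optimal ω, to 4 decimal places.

B_J for the 23×23 system has eigenvalues cos(kπ/24); ρ_J = cos(π/24) = 0.9914.
root = sin(π/24) = 0.13053  (since 1−cos² = sin²).
ω* = 2 / (1 + 0.13053) = 2 / 1.13053 ≈ 1.7691.
ρ_SOR = ω* − 1 ≈ 0.7691.

ρ_SOR = 0.7691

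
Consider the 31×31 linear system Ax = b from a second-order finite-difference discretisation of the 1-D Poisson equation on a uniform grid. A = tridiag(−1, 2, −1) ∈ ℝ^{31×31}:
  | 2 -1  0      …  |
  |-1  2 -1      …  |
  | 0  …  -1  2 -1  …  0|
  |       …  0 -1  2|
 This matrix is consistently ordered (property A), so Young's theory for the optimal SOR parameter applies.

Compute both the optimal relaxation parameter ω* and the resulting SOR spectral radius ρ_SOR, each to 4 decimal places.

ρ_J = max_k |cos(kπ/32)| = cos(π/32) = 0.9952
√(1−ρ_J²) = |sin(π/32)| = 0.09802
ω* = 2/(1 + 0.09802) = 2/1.09802 = 1.8215.
ρ_SOR = ω* − 1 = 1.8215 − 1 = 0.8215.

ω* = 1.8215, ρ_SOR = 0.8215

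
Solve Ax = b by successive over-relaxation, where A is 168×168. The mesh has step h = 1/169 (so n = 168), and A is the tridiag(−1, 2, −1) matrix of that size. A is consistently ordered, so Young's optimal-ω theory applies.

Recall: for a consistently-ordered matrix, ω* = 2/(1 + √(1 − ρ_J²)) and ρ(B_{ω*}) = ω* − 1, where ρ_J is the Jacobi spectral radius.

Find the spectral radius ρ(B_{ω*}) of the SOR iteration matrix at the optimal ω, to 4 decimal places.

With n=168, ρ(Jacobi) = cos(π/169) = 0.9998.
1 − cos²(π/169) = sin²(π/169) ⇒ √(1−ρ_J²) = sin(π/169) = 0.01859.
ω* = 2/(1 + 0.01859) = 2/1.01859 = 1.9635.
[ρ_SOR] ω* − 1 = 0.9635.

ρ_SOR = 0.9635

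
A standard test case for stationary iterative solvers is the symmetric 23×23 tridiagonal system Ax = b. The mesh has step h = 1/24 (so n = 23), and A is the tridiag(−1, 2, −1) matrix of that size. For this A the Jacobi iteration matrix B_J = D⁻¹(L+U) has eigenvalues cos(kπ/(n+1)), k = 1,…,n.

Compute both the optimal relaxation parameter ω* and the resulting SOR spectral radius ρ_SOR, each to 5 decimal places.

ω* = 1.76909, ρ_SOR = 0.76909

B_J for the 23×23 system has eigenvalues cos(kπ/24); ρ_J = cos(π/24) = 0.99144.
√(1−ρ_J²) = |sin(π/24)| = 0.130526
Young: ω* = 2/(1+√(1−ρ_J²)) = 2/(1+0.130526) = 2/1.130526 = 1.76909.
ρ_SOR = ω* − 1 = 1.76909 − 1 = 0.76909.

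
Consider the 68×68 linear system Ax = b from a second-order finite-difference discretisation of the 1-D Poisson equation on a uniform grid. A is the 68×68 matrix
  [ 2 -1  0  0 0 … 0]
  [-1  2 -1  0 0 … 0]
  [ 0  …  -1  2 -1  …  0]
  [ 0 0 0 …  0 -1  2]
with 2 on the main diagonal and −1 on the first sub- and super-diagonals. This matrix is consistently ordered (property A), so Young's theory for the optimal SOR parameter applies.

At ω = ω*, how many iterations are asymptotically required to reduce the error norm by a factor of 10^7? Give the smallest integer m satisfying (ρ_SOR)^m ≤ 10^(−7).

With n=68, ρ(Jacobi) = cos(π/69) = 0.9989637.
root = sin(π/69) = 0.0455146  (since 1−cos² = sin²).
So ω* = 2/1.0455146 = 1.9129336 (Young).
[ρ_SOR] ω* − 1 = 0.9129336.
ρ_SOR^m ≤ 10^(−7) ⇔ m ≥ 7·ln10/(−ln 0.9129336) = 16.1181/0.0910921 = 176.943; m = ⌈176.943⌉ = 177.

m = 177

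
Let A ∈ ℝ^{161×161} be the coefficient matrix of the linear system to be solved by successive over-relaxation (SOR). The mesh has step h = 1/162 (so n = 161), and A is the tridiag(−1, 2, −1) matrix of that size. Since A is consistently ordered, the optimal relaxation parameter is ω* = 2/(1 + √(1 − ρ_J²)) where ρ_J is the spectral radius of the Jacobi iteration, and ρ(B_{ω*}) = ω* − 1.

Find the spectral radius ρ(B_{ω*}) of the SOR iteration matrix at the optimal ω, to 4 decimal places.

spectrum of D⁻¹(L+U) = {cos(kπ/162) : 1≤k≤161}; ρ_J = cos(π/162) = 0.9998.
√(1 − cos²(π/162)) = sin(π/162) ≈ 0.01939.
ω* = 2/(1+0.01939) = 1.9620
ρ_SOR = ω* − 1 = 1.9620 − 1 = 0.9620.

ρ_SOR = 0.9620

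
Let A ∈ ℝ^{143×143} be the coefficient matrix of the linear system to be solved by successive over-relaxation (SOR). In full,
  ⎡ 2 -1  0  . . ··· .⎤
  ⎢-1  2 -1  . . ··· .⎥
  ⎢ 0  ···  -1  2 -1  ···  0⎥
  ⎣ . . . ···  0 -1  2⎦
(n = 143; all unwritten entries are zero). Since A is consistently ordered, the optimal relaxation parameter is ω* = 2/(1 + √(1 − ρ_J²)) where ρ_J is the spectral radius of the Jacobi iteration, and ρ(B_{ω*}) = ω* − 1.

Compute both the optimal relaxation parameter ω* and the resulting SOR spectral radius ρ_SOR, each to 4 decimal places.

B_J for the 143×143 system has eigenvalues cos(kπ/144); ρ_J = cos(π/144) = 0.9998.
√(1−ρ_J²) simplifies to sin(π/144) = 0.02181.
ω* = 2 / (1 + 0.02181) = 2 / 1.02181 ≈ 1.9573.
[ρ_SOR] ω* − 1 = 0.9573.

ω* = 1.9573, ρ_SOR = 0.9573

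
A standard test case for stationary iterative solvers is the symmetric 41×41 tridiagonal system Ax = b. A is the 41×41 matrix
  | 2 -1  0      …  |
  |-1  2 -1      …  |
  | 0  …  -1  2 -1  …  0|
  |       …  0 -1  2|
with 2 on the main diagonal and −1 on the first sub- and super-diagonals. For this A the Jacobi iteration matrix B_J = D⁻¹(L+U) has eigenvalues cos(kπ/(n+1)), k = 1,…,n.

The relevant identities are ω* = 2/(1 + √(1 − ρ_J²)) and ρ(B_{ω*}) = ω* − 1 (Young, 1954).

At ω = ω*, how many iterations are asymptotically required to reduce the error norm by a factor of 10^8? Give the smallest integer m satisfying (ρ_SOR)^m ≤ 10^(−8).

[ρ_J] n=41: ρ(B_J) = cos(π/(n+1)) = cos(π/42) = 0.9972038.
√(1 − cos²(π/42)) = sin(π/42) ≈ 0.0747301.
So ω* = 2/1.0747301 = 1.8609323 (Young).
[ρ_SOR] ω* − 1 = 0.8609323.
(0.8609323)^m ≤ 10^{−8}  ⇒  m·ln(0.8609323) ≤ −8·ln10  ⇒  m ≥ 123.019  ⇒  m = 124

m = 124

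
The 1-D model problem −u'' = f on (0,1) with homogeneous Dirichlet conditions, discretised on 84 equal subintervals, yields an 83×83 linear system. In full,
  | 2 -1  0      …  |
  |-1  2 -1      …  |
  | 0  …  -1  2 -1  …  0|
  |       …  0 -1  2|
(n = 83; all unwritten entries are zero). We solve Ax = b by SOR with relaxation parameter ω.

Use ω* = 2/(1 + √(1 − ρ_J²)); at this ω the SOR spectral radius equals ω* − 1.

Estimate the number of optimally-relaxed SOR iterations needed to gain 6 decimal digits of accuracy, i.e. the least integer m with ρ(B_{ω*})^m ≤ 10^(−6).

m = 185

spectrum of D⁻¹(L+U) = {cos(kπ/84) : 1≤k≤83}; ρ_J = cos(π/84) = 0.9993007.
√(1−ρ_J²) = |sin(π/84)| = 0.0373912
ω* = 2/(1+0.0373912) = 1.9279130
At ω = 1.9279130 every |λ(B_ω)| = ω−1, so ρ_SOR = 0.9279130.
For 6 digits: m = 6·ln10 / (−ln 0.9279130) = 13.8155/0.0748173 = 184.656; round up → m = 185.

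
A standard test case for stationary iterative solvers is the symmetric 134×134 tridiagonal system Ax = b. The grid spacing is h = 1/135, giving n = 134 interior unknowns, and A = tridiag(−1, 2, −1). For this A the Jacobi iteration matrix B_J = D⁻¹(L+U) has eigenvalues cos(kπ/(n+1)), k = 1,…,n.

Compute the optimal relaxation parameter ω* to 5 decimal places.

n=134: λ(B_J) = 1 − λ(A)/2 = cos(kπ/135); k=1 gives ρ_J = 0.99973.
√(1−ρ_J²) simplifies to sin(π/135) = 0.023269.
[ω*] 2 ÷ (1 + 0.023269) = 2 ÷ 1.023269 = 1.95452.
[ρ_SOR] ω* − 1 = 0.95452.

ω* = 1.95452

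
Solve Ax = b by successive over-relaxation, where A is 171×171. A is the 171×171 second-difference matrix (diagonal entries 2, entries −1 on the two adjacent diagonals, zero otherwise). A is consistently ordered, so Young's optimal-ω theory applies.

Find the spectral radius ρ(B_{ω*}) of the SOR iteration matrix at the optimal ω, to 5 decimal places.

[ρ_J] n=171: ρ(B_J) = cos(π/(n+1)) = cos(π/172) = 0.99983.
1 − cos²(π/172) = sin²(π/172) ⇒ √(1−ρ_J²) = sin(π/172) = 0.018264.
[ω*] 2 ÷ (1 + 0.018264) = 2 ÷ 1.018264 = 1.96413.
[ρ_SOR] ω* − 1 = 0.96413.

ρ_SOR = 0.96413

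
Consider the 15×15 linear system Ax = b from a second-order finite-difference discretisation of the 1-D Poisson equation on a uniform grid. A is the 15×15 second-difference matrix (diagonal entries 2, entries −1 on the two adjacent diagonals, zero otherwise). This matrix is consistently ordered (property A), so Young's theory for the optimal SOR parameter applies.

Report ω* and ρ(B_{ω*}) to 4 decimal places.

ω* = 1.6735, ρ_SOR = 0.6735

spectrum of D⁻¹(L+U) = {cos(kπ/16) : 1≤k≤15}; ρ_J = cos(π/16) = 0.9808.
√(1−ρ_J²) simplifies to sin(π/16) = 0.19509.
Then 2/(1+√(1−ρ_J²)) = 2/(1+0.19509); ω* = 2/1.19509 = 1.6735.
and ρ(B_{ω*}) = 1.6735 − 1 = 0.6735.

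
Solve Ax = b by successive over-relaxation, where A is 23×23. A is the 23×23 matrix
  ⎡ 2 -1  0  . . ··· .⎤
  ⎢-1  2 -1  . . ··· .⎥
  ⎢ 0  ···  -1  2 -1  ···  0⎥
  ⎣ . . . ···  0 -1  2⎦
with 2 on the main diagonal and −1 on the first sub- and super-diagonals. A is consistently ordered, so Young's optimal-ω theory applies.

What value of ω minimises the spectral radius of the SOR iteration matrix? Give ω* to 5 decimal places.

ρ_J = max_k |cos(kπ/24)| = cos(π/24) = 0.99144
√(1−ρ_J²) simplifies to sin(π/24) = 0.130526.
ω* = 2 / (1 + 0.130526) = 2 / 1.130526 ≈ 1.76909.
and ρ(B_{ω*}) = 1.76909 − 1 = 0.76909.

ω* = 1.76909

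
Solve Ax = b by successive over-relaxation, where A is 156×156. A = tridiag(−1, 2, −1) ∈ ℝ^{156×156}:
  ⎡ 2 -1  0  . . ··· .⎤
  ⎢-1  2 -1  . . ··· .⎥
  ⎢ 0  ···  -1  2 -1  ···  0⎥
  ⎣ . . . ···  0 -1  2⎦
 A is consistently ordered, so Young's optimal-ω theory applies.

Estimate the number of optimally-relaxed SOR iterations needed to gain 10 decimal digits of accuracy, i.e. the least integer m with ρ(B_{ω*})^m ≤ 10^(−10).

n=156: λ(B_J) = 1 − λ(A)/2 = cos(kπ/157); k=1 gives ρ_J = 0.9997998.
√(1 − cos²(π/157)) = sin(π/157) ≈ 0.0200088.
[ω*] 2 ÷ (1 + 0.0200088) = 2 ÷ 1.0200088 = 1.9607674.
[ρ_SOR] ω* − 1 = 0.9607674.
Need (0.9607674)^m ≤ 10^(−10): m ≥ 10·ln10/|ln 0.9607674| = 23.0259/0.0400229 = 575.318 ⇒ m = 576.

m = 576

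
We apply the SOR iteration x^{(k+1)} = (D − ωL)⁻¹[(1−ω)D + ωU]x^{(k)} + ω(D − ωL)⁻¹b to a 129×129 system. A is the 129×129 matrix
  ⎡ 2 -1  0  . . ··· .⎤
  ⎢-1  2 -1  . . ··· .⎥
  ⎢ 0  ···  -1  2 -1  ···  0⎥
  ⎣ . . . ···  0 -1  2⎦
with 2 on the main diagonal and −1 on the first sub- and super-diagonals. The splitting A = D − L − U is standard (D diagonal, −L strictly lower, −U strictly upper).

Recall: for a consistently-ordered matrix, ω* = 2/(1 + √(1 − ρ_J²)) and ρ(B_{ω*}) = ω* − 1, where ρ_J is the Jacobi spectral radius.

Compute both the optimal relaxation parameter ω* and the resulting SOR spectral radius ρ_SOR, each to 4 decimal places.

ρ_J = max_k |cos(kπ/130)| = cos(π/130) = 0.9997
√(1 − cos²(π/130)) = sin(π/130) ≈ 0.02416.
Young: ω* = 2/(1+√(1−ρ_J²)) = 2/(1+0.02416) = 2/1.02416 = 1.9528.
[ρ_SOR] ω* − 1 = 0.9528.

ω* = 1.9528, ρ_SOR = 0.9528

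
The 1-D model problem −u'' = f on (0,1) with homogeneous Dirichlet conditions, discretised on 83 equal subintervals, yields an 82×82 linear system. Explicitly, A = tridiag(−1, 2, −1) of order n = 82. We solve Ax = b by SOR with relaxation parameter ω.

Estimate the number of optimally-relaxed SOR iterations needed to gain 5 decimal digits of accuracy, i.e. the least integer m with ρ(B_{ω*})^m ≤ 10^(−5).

With n=82, ρ(Jacobi) = cos(π/83) = 0.9992838.
√(1−ρ_J²) = |sin(π/83)| = 0.0378415
Then 2/(1+√(1−ρ_J²)) = 2/(1+0.0378415); ω* = 2/1.0378415 = 1.9270765.
and ρ(B_{ω*}) = 1.9270765 − 1 = 0.9270765.
5·ln10 = 11.5129; −ln(0.9270765) = 0.0757192; m = ⌈11.5129/0.0757192⌉ = ⌈152.047⌉ = 153.

m = 153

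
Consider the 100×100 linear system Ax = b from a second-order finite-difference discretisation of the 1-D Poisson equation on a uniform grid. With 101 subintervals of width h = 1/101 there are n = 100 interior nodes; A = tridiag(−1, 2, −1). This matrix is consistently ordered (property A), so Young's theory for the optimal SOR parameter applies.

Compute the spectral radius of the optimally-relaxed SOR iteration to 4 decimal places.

ρ_SOR = 0.9397

½·tridiag(1,0,1) at n=100: λ_k = cos(kπ/101); max |λ| at k=1 ⇒ ρ_J = cos(π/101) ≈ 0.9995.
1 − cos²(π/101) = sin²(π/101) ⇒ √(1−ρ_J²) = sin(π/101) = 0.03110.
ω* = 2/(1+0.03110) = 1.9397
ρ_SOR = ω* − 1 ≈ 0.9397.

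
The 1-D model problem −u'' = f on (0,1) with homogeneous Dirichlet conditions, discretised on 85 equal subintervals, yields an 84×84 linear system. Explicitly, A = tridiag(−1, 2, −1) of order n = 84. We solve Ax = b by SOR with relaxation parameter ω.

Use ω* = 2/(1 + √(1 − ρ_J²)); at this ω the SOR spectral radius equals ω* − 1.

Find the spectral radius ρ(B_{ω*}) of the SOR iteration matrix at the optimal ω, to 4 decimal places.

½·tridiag(1,0,1) at n=84: λ_k = cos(kπ/85); max |λ| at k=1 ⇒ ρ_J = cos(π/85) ≈ 0.9993.
√(1 − cos²(π/85)) = sin(π/85) ≈ 0.03695.
ω* = 2/(1 + 0.03695) = 2/1.03695 = 1.9287.
At ω = 1.9287 every |λ(B_ω)| = ω−1, so ρ_SOR = 0.9287.

ρ_SOR = 0.9287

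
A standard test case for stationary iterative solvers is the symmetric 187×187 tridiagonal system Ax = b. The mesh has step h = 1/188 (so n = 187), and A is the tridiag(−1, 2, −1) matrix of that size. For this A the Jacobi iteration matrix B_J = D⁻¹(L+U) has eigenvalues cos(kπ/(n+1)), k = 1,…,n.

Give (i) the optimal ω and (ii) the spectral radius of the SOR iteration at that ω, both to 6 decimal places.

ω* = 1.967130, ρ_SOR = 0.967130

ρ_J = max_k |cos(kπ/188)| = cos(π/188) = 0.999860
√(1−ρ_J²) = |sin(π/188)| = 0.0167098
Young: ω* = 2/(1+√(1−ρ_J²)) = 2/(1+0.0167098) = 2/1.0167098 = 1.967130.
At ω = 1.967130 every |λ(B_ω)| = ω−1, so ρ_SOR = 0.967130.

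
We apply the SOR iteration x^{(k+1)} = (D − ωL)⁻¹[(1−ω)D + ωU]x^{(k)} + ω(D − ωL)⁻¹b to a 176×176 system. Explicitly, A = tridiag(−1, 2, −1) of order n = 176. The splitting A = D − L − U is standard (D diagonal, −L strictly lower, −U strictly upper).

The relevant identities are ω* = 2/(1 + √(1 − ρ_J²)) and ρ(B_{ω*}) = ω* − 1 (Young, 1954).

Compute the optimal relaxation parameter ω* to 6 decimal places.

½·tridiag(1,0,1) at n=176: λ_k = cos(kπ/177); max |λ| at k=1 ⇒ ρ_J = cos(π/177) ≈ 0.999842.
√(1 − cos²(π/177)) = sin(π/177) ≈ 0.0177482.
ω* = 2/(1 + 0.0177482) = 2/1.0177482 = 1.965123.
ρ_SOR = ω* − 1 = 1.965123 − 1 = 0.965123.

ω* = 1.965123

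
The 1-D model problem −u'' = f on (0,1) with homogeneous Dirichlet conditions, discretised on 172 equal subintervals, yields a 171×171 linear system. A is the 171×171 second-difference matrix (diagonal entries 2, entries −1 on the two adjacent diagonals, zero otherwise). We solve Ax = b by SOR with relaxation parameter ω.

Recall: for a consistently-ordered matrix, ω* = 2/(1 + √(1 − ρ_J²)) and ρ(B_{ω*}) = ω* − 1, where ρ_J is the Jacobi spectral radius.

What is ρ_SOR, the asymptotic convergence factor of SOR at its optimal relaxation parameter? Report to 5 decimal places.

[ρ_J] n=171: ρ(B_J) = cos(π/(n+1)) = cos(π/172) = 0.99983.
√(1−ρ_J²) = |sin(π/172)| = 0.018264
[ω*] 2 ÷ (1 + 0.018264) = 2 ÷ 1.018264 = 1.96413.
Hence ρ(B_{ω*}) = 1.96413 − 1 = 0.96413.

ρ_SOR = 0.96413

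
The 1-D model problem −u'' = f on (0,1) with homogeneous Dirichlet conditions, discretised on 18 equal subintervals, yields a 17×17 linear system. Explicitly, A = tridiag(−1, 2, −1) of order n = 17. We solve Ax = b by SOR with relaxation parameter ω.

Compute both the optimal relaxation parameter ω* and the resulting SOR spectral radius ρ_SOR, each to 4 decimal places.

ω* = 1.7041, ρ_SOR = 0.7041

[ρ_J] n=17: ρ(B_J) = cos(π/(n+1)) = cos(π/18) = 0.9848.
root = sin(π/18) = 0.17365  (since 1−cos² = sin²).
Then 2/(1+√(1−ρ_J²)) = 2/(1+0.17365); ω* = 2/1.17365 = 1.7041.
ρ(B_{ω*}) = ω*−1 = 0.7041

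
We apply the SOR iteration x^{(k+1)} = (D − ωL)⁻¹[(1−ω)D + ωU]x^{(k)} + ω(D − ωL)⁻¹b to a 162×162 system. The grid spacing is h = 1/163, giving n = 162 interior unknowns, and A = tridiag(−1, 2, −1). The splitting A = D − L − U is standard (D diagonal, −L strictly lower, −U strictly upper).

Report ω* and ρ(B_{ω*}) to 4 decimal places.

ω* = 1.9622, ρ_SOR = 0.9622

n=162: λ(B_J) = 1 − λ(A)/2 = cos(kπ/163); k=1 gives ρ_J = 0.9998.
√(1−ρ_J²) = |sin(π/163)| = 0.01927
ω* = 2 / (1 + 0.01927) = 2 / 1.01927 ≈ 1.9622.
[ρ_SOR] ω* − 1 = 0.9622.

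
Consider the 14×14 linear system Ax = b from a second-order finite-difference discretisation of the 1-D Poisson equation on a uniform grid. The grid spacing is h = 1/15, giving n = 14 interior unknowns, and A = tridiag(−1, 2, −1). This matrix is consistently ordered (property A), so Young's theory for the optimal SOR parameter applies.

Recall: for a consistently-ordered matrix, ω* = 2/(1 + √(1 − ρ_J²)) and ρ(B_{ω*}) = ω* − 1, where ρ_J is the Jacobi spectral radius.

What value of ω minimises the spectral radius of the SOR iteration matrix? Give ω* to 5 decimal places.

ω* = 1.65575

With n=14, ρ(Jacobi) = cos(π/15) = 0.97815.
root = sin(π/15) = 0.207912  (since 1−cos² = sin²).
Young: ω* = 2/(1+√(1−ρ_J²)) = 2/(1+0.207912) = 2/1.207912 = 1.65575.
At ω = 1.65575 every |λ(B_ω)| = ω−1, so ρ_SOR = 0.65575.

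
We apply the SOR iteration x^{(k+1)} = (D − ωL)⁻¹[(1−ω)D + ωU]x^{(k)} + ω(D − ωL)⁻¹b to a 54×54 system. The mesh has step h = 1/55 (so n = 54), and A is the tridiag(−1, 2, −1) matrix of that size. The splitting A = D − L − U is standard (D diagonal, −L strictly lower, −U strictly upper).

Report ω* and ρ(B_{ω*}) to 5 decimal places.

ω* = 1.89199, ρ_SOR = 0.89199

B_J for the 54×54 system has eigenvalues cos(kπ/55); ρ_J = cos(π/55) = 0.99837.
√(1 − cos²(π/55)) = sin(π/55) ≈ 0.057089.
[ω*] 2 ÷ (1 + 0.057089) = 2 ÷ 1.057089 = 1.89199.
and ρ(B_{ω*}) = 1.89199 − 1 = 0.89199.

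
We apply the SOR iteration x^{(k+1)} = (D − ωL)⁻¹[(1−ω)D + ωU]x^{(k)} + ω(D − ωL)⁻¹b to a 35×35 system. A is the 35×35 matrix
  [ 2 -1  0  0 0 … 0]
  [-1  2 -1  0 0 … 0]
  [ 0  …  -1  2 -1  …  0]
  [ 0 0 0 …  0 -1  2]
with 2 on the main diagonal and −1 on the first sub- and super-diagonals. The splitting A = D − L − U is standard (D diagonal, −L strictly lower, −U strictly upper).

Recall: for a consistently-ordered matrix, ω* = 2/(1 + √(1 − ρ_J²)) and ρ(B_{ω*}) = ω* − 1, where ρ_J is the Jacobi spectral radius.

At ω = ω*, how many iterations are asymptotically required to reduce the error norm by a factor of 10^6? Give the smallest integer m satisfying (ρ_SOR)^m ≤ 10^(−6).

m = 80

spectrum of D⁻¹(L+U) = {cos(kπ/36) : 1≤k≤35}; ρ_J = cos(π/36) = 0.9961947.
root = sin(π/36) = 0.0871557  (since 1−cos² = sin²).
[ω*] 2 ÷ (1 + 0.0871557) = 2 ÷ 1.0871557 = 1.8396629.
ρ_SOR = ω* − 1 ≈ 0.8396629.
For 6 digits: m = 6·ln10 / (−ln 0.8396629) = 13.8155/0.174755 = 79.056; round up → m = 80.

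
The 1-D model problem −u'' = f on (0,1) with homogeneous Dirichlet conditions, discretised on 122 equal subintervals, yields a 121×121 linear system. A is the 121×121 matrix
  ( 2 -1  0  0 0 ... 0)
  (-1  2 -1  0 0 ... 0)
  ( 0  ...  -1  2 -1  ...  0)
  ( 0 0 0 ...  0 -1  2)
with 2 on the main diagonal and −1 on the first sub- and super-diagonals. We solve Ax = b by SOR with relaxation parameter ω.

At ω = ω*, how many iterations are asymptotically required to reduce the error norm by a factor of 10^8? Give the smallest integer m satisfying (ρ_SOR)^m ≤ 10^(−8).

n=121: λ(B_J) = 1 − λ(A)/2 = cos(kπ/122); k=1 gives ρ_J = 0.9996685.
root = sin(π/122) = 0.0257479  (since 1−cos² = sin²).
ω* = 2/(1+0.0257479) = 1.9497968
ρ_SOR = ω* − 1 = 1.9497968 − 1 = 0.9497968.
For 8 digits: m = 8·ln10 / (−ln 0.9497968) = 18.4207/0.0515072 = 357.633; round up → m = 358.

m = 358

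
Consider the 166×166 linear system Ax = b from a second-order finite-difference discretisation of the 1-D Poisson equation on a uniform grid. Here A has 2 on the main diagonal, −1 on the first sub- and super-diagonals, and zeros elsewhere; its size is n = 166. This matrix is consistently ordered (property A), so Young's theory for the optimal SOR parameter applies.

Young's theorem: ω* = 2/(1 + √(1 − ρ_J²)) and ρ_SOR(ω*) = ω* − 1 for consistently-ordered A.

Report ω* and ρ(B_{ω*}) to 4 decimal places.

spectrum of D⁻¹(L+U) = {cos(kπ/167) : 1≤k≤166}; ρ_J = cos(π/167) = 0.9998.
√(1 − cos²(π/167)) = sin(π/167) ≈ 0.01881.
Then 2/(1+√(1−ρ_J²)) = 2/(1+0.01881); ω* = 2/1.01881 = 1.9631.
ρ(B_{ω*}) = ω*−1 = 0.9631

ω* = 1.9631, ρ_SOR = 0.9631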